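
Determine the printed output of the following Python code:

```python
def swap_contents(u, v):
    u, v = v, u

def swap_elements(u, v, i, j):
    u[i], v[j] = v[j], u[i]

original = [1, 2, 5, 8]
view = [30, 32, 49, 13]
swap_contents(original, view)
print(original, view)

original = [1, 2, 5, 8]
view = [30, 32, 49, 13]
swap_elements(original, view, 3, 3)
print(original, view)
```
[1, 2, 5, 8] [30, 32, 49, 13]
[1, 2, 5, 13] [30, 32, 49, 8]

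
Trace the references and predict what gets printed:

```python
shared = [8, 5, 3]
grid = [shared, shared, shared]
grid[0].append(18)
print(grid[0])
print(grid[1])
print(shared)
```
[8, 5, 3, 18]
[8, 5, 3, 18]
[8, 5, 3, 18]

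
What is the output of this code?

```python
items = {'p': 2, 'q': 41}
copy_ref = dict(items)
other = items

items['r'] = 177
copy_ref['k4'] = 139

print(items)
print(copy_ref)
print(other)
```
{'p': 2, 'q': 41, 'r': 177}
{'p': 2, 'q': 41, 'k4': 139}
{'p': 2, 'q': 41, 'r': 177}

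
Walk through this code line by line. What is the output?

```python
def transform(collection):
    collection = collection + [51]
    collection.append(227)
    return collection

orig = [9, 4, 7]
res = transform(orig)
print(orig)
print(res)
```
[9, 4, 7]
[9, 4, 7, 51, 227]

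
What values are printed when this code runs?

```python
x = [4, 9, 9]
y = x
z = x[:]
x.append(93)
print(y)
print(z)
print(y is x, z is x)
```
[4, 9, 9, 93]
[4, 9, 9]
True False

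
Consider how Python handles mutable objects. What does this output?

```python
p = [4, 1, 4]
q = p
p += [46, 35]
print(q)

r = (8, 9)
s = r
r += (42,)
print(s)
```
[4, 1, 4, 46, 35]
(8, 9)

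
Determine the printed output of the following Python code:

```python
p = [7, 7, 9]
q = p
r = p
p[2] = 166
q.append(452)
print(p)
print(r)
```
[7, 7, 166, 452]
[7, 7, 166, 452]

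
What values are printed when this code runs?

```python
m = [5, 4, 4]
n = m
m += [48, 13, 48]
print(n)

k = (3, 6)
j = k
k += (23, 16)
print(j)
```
[5, 4, 4, 48, 13, 48]
(3, 6)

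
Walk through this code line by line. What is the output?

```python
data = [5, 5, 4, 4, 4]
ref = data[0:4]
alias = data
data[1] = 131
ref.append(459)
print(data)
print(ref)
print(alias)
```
[5, 131, 4, 4, 4]
[5, 5, 4, 4, 459]
[5, 131, 4, 4, 4]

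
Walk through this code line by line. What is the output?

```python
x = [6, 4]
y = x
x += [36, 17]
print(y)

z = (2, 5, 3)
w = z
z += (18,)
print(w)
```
[6, 4, 36, 17]
(2, 5, 3)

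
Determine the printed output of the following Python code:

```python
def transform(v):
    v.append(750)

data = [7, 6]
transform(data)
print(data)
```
[7, 6, 750]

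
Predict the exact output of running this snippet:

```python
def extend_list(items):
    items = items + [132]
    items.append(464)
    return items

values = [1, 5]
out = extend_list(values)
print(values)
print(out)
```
[1, 5]
[1, 5, 132, 464]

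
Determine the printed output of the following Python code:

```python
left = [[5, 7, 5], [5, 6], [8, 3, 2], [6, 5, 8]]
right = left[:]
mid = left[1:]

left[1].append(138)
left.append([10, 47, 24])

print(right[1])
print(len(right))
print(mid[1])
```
[5, 6, 138]
4
[8, 3, 2]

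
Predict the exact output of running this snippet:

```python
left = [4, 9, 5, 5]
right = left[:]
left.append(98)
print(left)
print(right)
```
[4, 9, 5, 5, 98]
[4, 9, 5, 5]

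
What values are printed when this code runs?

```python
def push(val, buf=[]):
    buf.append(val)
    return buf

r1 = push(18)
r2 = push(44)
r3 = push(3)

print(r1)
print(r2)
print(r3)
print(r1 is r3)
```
[18, 44, 3]
[18, 44, 3]
[18, 44, 3]
True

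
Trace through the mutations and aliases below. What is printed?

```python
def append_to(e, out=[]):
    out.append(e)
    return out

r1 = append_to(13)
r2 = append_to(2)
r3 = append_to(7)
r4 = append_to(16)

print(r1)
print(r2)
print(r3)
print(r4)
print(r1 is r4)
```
[13, 2, 7, 16]
[13, 2, 7, 16]
[13, 2, 7, 16]
[13, 2, 7, 16]
True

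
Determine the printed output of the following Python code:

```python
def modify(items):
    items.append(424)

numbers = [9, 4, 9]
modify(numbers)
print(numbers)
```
[9, 4, 9, 424]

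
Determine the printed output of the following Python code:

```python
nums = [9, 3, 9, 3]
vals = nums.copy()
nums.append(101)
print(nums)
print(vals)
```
[9, 3, 9, 3, 101]
[9, 3, 9, 3]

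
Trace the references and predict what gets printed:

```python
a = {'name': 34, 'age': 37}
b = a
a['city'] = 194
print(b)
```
{'name': 34, 'age': 37, 'city': 194}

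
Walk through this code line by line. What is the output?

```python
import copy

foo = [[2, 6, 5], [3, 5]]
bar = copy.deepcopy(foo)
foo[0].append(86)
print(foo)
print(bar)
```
[[2, 6, 5, 86], [3, 5]]
[[2, 6, 5], [3, 5]]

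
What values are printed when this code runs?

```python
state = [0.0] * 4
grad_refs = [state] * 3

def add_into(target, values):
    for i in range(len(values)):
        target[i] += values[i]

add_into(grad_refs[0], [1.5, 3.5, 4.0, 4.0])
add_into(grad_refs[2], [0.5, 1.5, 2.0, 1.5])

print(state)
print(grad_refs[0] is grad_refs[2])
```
[2.0, 5.0, 6.0, 5.5]
True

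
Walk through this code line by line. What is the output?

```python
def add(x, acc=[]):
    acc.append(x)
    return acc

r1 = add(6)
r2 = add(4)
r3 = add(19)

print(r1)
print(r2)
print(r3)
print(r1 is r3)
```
[6, 4, 19]
[6, 4, 19]
[6, 4, 19]
True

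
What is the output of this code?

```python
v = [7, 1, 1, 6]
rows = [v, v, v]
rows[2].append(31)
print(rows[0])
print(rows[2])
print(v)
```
[7, 1, 1, 6, 31]
[7, 1, 1, 6, 31]
[7, 1, 1, 6, 31]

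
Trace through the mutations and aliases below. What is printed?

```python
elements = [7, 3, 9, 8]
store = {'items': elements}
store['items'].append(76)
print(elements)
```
[7, 3, 9, 8, 76]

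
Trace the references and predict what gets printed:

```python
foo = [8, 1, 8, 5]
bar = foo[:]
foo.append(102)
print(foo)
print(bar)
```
[8, 1, 8, 5, 102]
[8, 1, 8, 5]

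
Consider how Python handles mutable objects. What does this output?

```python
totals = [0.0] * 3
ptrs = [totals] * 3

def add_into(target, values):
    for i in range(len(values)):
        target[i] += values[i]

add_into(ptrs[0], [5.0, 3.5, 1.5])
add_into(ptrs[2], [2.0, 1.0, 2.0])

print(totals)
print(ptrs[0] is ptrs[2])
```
[7.0, 4.5, 3.5]
True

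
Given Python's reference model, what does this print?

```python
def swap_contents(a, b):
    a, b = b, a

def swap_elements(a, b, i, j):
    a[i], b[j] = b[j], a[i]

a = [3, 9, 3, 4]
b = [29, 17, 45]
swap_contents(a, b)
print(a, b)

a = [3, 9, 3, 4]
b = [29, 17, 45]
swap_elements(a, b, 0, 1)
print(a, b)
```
[3, 9, 3, 4] [29, 17, 45]
[17, 9, 3, 4] [29, 3, 45]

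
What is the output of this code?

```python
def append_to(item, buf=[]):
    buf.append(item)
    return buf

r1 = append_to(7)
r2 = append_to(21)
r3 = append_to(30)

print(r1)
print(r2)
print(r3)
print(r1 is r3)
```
[7, 21, 30]
[7, 21, 30]
[7, 21, 30]
True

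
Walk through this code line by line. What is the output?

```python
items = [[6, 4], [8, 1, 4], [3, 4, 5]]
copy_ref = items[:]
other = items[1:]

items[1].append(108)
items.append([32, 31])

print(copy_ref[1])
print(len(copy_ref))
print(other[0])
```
[8, 1, 4, 108]
3
[8, 1, 4, 108]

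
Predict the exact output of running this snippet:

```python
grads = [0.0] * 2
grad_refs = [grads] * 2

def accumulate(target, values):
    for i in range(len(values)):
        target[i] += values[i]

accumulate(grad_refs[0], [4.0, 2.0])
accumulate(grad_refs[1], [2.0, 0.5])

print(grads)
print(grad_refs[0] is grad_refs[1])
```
[6.0, 2.5]
True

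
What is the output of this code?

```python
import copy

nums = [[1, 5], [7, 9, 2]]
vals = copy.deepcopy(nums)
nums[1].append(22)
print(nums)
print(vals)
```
[[1, 5], [7, 9, 2, 22]]
[[1, 5], [7, 9, 2]]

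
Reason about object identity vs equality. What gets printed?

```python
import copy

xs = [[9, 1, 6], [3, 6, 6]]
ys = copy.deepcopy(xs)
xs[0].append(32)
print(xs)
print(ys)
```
[[9, 1, 6, 32], [3, 6, 6]]
[[9, 1, 6], [3, 6, 6]]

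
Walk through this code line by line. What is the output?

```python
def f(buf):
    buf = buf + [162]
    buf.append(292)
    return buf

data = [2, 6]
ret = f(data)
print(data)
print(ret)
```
[2, 6]
[2, 6, 162, 292]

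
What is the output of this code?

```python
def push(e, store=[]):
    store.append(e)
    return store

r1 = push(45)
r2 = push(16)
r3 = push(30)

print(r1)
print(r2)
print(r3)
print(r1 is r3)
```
[45, 16, 30]
[45, 16, 30]
[45, 16, 30]
True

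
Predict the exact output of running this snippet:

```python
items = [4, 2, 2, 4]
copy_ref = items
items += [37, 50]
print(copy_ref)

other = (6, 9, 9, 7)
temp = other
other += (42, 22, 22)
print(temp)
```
[4, 2, 2, 4, 37, 50]
(6, 9, 9, 7)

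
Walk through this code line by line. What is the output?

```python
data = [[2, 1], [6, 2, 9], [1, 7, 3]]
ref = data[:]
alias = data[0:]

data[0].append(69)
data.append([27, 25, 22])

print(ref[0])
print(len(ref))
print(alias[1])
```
[2, 1, 69]
3
[6, 2, 9]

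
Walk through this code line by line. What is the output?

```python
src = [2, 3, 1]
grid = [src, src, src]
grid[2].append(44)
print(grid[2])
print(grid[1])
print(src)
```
[2, 3, 1, 44]
[2, 3, 1, 44]
[2, 3, 1, 44]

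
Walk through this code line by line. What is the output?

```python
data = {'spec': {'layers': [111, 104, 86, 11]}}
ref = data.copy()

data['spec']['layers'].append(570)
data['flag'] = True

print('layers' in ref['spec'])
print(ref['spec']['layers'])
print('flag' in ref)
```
True
[111, 104, 86, 11, 570]
False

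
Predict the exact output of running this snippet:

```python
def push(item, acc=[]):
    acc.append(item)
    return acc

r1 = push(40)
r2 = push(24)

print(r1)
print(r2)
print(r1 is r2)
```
[40, 24]
[40, 24]
True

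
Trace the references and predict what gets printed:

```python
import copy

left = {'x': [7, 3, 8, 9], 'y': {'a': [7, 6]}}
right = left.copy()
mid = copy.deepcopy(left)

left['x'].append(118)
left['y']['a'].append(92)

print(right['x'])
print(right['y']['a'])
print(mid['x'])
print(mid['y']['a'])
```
[7, 3, 8, 9, 118]
[7, 6, 92]
[7, 3, 8, 9]
[7, 6]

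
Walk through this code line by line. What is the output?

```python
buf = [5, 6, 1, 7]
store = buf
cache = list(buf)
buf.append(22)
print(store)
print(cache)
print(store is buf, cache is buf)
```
[5, 6, 1, 7, 22]
[5, 6, 1, 7]
True False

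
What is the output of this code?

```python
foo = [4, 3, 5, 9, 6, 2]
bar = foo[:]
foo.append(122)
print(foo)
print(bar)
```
[4, 3, 5, 9, 6, 2, 122]
[4, 3, 5, 9, 6, 2]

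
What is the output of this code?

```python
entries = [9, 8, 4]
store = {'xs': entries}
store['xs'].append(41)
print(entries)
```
[9, 8, 4, 41]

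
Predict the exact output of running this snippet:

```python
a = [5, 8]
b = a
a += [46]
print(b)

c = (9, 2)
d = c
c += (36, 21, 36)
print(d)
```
[5, 8, 46]
(9, 2)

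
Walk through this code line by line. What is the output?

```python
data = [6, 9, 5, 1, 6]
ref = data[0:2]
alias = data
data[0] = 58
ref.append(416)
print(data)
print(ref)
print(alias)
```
[58, 9, 5, 1, 6]
[6, 9, 416]
[58, 9, 5, 1, 6]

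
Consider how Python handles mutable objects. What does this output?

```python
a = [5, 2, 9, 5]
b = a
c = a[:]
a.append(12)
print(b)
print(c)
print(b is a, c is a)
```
[5, 2, 9, 5, 12]
[5, 2, 9, 5]
True False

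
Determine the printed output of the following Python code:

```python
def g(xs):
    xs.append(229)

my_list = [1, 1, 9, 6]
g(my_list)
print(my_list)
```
[1, 1, 9, 6, 229]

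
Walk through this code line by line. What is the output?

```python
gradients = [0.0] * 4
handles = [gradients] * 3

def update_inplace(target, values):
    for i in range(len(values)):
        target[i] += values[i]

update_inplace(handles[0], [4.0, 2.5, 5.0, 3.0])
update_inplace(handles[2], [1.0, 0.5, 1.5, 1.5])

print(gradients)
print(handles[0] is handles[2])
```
[5.0, 3.0, 6.5, 4.5]
True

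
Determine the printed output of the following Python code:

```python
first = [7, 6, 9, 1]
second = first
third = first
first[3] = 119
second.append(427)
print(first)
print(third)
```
[7, 6, 9, 119, 427]
[7, 6, 9, 119, 427]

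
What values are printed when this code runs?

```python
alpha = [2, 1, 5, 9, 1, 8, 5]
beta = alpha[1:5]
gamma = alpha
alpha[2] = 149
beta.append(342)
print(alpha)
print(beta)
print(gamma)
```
[2, 1, 149, 9, 1, 8, 5]
[1, 5, 9, 1, 342]
[2, 1, 149, 9, 1, 8, 5]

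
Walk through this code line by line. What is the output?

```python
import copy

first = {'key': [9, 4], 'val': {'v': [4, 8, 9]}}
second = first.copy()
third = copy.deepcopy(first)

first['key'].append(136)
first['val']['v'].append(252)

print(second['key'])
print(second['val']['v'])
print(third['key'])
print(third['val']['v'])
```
[9, 4, 136]
[4, 8, 9, 252]
[9, 4]
[4, 8, 9]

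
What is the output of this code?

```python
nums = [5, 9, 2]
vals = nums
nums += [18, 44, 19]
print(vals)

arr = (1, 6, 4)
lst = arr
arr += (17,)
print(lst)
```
[5, 9, 2, 18, 44, 19]
(1, 6, 4)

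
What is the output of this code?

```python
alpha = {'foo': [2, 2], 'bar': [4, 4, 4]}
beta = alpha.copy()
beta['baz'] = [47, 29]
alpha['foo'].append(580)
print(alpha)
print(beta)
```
{'foo': [2, 2, 580], 'bar': [4, 4, 4]}
{'foo': [2, 2, 580], 'bar': [4, 4, 4], 'baz': [47, 29]}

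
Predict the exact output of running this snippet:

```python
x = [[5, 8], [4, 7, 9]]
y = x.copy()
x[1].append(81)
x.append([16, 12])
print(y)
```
[[5, 8], [4, 7, 9, 81]]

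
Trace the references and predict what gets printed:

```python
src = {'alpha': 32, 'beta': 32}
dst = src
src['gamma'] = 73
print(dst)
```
{'alpha': 32, 'beta': 32, 'gamma': 73}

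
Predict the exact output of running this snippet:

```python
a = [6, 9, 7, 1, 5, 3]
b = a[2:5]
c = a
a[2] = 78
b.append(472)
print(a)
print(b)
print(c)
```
[6, 9, 78, 1, 5, 3]
[7, 1, 5, 472]
[6, 9, 78, 1, 5, 3]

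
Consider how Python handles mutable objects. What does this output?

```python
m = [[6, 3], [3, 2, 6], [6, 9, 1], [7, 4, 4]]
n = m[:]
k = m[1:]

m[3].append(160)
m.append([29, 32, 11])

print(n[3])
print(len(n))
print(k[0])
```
[7, 4, 4, 160]
4
[3, 2, 6]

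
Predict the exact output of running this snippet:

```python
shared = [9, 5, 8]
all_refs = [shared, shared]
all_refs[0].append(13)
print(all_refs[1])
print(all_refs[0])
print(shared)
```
[9, 5, 8, 13]
[9, 5, 8, 13]
[9, 5, 8, 13]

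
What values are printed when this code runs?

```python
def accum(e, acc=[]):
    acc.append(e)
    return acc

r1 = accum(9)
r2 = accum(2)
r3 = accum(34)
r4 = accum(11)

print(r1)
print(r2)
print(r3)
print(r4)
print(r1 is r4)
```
[9, 2, 34, 11]
[9, 2, 34, 11]
[9, 2, 34, 11]
[9, 2, 34, 11]
True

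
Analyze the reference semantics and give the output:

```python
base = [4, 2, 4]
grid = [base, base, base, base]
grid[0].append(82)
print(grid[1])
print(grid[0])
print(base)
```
[4, 2, 4, 82]
[4, 2, 4, 82]
[4, 2, 4, 82]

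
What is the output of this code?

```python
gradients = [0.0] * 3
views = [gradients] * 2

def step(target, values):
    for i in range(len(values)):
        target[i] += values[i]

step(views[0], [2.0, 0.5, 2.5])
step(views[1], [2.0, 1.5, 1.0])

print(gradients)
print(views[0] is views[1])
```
[4.0, 2.0, 3.5]
True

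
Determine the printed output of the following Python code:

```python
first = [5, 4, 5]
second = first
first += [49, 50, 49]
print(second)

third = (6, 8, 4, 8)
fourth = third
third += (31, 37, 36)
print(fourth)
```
[5, 4, 5, 49, 50, 49]
(6, 8, 4, 8)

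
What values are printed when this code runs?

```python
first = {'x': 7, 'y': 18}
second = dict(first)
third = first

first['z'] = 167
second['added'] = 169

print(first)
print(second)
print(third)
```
{'x': 7, 'y': 18, 'z': 167}
{'x': 7, 'y': 18, 'added': 169}
{'x': 7, 'y': 18, 'z': 167}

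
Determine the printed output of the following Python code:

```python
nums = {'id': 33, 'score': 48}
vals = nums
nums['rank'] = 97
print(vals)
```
{'id': 33, 'score': 48, 'rank': 97}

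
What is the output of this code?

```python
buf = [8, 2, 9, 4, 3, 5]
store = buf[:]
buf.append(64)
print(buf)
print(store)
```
[8, 2, 9, 4, 3, 5, 64]
[8, 2, 9, 4, 3, 5]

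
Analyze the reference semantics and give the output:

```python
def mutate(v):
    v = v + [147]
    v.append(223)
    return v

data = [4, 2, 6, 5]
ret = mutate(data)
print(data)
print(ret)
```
[4, 2, 6, 5]
[4, 2, 6, 5, 147, 223]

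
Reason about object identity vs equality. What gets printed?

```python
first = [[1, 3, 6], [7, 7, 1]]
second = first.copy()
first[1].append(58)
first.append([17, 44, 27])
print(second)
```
[[1, 3, 6], [7, 7, 1, 58]]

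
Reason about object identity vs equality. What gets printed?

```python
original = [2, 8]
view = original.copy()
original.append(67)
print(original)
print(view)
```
[2, 8, 67]
[2, 8]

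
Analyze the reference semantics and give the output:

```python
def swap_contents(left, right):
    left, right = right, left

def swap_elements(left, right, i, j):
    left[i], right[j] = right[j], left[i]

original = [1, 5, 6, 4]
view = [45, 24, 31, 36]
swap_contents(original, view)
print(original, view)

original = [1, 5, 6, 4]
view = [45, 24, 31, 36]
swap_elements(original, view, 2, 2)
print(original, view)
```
[1, 5, 6, 4] [45, 24, 31, 36]
[1, 5, 31, 4] [45, 24, 6, 36]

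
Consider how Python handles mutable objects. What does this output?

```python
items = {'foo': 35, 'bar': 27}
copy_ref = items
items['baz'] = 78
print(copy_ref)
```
{'foo': 35, 'bar': 27, 'baz': 78}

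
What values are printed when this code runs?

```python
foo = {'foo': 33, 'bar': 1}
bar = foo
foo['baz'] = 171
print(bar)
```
{'foo': 33, 'bar': 1, 'baz': 171}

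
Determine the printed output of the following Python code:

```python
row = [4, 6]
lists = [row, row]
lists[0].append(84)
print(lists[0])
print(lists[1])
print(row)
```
[4, 6, 84]
[4, 6, 84]
[4, 6, 84]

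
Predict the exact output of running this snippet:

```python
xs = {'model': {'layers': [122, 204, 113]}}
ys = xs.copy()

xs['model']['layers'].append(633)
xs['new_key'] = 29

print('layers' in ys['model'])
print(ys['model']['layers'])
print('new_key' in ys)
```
True
[122, 204, 113, 633]
False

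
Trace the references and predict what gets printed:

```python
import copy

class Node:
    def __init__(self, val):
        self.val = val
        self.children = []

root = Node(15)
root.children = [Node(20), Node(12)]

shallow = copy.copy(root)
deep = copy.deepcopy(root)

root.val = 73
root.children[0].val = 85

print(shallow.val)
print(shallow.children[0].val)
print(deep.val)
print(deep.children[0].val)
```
15
85
15
20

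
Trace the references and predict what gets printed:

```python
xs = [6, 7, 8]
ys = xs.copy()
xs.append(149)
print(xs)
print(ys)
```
[6, 7, 8, 149]
[6, 7, 8]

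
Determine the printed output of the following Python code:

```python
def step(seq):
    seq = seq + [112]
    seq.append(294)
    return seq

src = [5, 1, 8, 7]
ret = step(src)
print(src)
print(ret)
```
[5, 1, 8, 7]
[5, 1, 8, 7, 112, 294]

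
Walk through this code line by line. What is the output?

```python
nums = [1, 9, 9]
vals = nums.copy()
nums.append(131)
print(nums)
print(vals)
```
[1, 9, 9, 131]
[1, 9, 9]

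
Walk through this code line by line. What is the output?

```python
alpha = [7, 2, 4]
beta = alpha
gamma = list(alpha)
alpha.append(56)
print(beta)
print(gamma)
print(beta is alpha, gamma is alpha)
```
[7, 2, 4, 56]
[7, 2, 4]
True False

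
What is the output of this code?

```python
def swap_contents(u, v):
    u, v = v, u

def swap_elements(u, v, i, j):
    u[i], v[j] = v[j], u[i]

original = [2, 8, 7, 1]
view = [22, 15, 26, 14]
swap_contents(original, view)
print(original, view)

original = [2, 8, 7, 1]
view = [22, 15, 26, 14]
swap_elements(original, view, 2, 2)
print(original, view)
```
[2, 8, 7, 1] [22, 15, 26, 14]
[2, 8, 26, 1] [22, 15, 7, 14]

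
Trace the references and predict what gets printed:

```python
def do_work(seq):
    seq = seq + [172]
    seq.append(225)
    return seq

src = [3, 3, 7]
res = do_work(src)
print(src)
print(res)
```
[3, 3, 7]
[3, 3, 7, 172, 225]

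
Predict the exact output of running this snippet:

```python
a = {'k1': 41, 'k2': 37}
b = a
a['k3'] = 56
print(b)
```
{'k1': 41, 'k2': 37, 'k3': 56}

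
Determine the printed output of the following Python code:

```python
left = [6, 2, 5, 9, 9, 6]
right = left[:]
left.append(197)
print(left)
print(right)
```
[6, 2, 5, 9, 9, 6, 197]
[6, 2, 5, 9, 9, 6]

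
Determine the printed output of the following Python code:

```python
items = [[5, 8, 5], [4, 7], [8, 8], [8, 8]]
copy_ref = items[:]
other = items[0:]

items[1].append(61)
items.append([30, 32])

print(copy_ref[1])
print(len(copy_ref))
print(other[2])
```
[4, 7, 61]
4
[8, 8]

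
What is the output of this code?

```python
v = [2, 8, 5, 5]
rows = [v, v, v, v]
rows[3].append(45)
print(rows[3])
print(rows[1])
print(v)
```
[2, 8, 5, 5, 45]
[2, 8, 5, 5, 45]
[2, 8, 5, 5, 45]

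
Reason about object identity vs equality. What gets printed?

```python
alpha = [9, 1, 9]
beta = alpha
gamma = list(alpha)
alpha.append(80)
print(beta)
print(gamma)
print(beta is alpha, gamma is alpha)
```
[9, 1, 9, 80]
[9, 1, 9]
True False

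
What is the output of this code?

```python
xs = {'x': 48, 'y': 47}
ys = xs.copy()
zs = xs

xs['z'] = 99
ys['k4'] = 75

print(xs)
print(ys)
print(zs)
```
{'x': 48, 'y': 47, 'z': 99}
{'x': 48, 'y': 47, 'k4': 75}
{'x': 48, 'y': 47, 'z': 99}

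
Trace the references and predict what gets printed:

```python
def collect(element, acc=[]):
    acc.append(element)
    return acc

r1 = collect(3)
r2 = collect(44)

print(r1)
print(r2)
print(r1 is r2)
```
[3, 44]
[3, 44]
True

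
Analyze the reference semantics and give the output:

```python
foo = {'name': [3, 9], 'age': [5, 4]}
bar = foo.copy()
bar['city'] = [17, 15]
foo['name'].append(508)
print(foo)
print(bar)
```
{'name': [3, 9, 508], 'age': [5, 4]}
{'name': [3, 9, 508], 'age': [5, 4], 'city': [17, 15]}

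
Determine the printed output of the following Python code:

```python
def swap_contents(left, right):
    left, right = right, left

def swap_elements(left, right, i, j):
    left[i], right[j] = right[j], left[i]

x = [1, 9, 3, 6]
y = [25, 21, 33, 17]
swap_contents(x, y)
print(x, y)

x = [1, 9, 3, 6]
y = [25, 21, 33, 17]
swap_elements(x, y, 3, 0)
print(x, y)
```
[1, 9, 3, 6] [25, 21, 33, 17]
[1, 9, 3, 25] [6, 21, 33, 17]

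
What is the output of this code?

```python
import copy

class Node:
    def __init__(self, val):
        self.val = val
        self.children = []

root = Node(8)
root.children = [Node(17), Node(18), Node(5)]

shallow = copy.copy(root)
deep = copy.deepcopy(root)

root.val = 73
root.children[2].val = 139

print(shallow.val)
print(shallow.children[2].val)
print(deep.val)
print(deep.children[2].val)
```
8
139
8
5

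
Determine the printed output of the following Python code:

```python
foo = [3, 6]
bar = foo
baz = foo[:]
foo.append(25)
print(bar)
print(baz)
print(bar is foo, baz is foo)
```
[3, 6, 25]
[3, 6]
True False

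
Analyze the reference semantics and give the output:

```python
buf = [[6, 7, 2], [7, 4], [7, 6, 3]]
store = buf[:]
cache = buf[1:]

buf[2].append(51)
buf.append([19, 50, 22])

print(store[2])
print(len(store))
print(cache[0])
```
[7, 6, 3, 51]
3
[7, 4]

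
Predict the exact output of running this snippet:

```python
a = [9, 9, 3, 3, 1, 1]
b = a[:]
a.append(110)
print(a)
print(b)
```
[9, 9, 3, 3, 1, 1, 110]
[9, 9, 3, 3, 1, 1]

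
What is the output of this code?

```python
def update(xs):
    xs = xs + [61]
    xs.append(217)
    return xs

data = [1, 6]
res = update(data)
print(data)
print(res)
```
[1, 6]
[1, 6, 61, 217]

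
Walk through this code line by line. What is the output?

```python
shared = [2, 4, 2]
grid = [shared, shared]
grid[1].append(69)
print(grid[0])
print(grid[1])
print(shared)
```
[2, 4, 2, 69]
[2, 4, 2, 69]
[2, 4, 2, 69]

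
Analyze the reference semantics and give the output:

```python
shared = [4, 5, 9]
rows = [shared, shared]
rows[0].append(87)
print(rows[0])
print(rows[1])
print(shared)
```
[4, 5, 9, 87]
[4, 5, 9, 87]
[4, 5, 9, 87]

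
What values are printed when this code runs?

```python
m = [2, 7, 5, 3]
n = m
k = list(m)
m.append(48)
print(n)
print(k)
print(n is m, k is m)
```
[2, 7, 5, 3, 48]
[2, 7, 5, 3]
True False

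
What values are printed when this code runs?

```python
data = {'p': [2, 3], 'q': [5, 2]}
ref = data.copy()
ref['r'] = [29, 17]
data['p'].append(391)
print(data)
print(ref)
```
{'p': [2, 3, 391], 'q': [5, 2]}
{'p': [2, 3, 391], 'q': [5, 2], 'r': [29, 17]}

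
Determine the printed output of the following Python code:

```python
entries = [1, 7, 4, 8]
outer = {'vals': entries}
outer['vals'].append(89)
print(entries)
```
[1, 7, 4, 8, 89]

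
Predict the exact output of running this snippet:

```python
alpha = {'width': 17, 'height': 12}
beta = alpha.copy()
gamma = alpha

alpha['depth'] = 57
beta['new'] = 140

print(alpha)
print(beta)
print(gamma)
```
{'width': 17, 'height': 12, 'depth': 57}
{'width': 17, 'height': 12, 'new': 140}
{'width': 17, 'height': 12, 'depth': 57}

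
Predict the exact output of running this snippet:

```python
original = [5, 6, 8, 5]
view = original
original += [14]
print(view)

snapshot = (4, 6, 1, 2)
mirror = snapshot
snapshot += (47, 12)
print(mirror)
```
[5, 6, 8, 5, 14]
(4, 6, 1, 2)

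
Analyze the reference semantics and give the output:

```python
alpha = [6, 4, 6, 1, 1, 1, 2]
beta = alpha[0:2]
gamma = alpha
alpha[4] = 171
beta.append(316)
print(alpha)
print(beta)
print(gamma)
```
[6, 4, 6, 1, 171, 1, 2]
[6, 4, 316]
[6, 4, 6, 1, 171, 1, 2]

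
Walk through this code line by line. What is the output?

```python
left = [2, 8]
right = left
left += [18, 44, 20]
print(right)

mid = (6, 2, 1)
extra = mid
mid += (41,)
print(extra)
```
[2, 8, 18, 44, 20]
(6, 2, 1)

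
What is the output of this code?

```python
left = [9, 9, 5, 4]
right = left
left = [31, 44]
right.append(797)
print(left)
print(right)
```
[31, 44]
[9, 9, 5, 4, 797]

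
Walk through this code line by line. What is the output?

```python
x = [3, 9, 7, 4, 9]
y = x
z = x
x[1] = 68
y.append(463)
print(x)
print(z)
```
[3, 68, 7, 4, 9, 463]
[3, 68, 7, 4, 9, 463]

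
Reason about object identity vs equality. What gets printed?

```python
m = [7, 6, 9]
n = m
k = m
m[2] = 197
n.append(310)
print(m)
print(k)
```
[7, 6, 197, 310]
[7, 6, 197, 310]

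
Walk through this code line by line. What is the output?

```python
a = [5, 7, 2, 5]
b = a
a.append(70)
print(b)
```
[5, 7, 2, 5, 70]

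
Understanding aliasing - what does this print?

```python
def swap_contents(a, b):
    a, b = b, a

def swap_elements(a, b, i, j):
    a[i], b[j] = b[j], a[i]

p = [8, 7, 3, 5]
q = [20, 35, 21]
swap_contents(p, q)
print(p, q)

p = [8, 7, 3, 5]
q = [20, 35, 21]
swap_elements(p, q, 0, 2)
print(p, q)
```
[8, 7, 3, 5] [20, 35, 21]
[21, 7, 3, 5] [20, 35, 8]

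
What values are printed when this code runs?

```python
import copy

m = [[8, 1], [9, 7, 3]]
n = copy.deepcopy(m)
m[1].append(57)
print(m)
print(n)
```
[[8, 1], [9, 7, 3, 57]]
[[8, 1], [9, 7, 3]]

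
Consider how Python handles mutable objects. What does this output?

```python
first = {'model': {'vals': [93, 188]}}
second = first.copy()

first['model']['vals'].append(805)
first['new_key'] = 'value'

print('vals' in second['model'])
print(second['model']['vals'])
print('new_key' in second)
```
True
[93, 188, 805]
False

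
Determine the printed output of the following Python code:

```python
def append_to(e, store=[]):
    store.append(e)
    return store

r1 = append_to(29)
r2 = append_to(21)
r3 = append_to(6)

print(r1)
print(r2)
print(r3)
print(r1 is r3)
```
[29, 21, 6]
[29, 21, 6]
[29, 21, 6]
True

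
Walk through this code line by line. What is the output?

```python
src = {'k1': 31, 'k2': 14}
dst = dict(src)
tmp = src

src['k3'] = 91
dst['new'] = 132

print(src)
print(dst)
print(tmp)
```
{'k1': 31, 'k2': 14, 'k3': 91}
{'k1': 31, 'k2': 14, 'new': 132}
{'k1': 31, 'k2': 14, 'k3': 91}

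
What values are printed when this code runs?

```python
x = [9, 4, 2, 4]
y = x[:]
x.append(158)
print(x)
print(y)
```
[9, 4, 2, 4, 158]
[9, 4, 2, 4]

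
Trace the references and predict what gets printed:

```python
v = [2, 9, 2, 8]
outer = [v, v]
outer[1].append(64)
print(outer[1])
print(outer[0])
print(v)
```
[2, 9, 2, 8, 64]
[2, 9, 2, 8, 64]
[2, 9, 2, 8, 64]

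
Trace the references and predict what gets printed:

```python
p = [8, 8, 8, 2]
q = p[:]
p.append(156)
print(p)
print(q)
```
[8, 8, 8, 2, 156]
[8, 8, 8, 2]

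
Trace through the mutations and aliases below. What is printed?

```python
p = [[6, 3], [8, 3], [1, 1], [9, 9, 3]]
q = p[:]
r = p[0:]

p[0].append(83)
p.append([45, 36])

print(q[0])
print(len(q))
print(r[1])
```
[6, 3, 83]
4
[8, 3]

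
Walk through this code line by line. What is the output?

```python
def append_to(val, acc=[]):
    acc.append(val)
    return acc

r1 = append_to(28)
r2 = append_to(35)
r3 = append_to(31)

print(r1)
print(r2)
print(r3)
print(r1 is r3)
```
[28, 35, 31]
[28, 35, 31]
[28, 35, 31]
True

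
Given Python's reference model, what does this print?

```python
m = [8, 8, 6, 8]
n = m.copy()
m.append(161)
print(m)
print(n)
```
[8, 8, 6, 8, 161]
[8, 8, 6, 8]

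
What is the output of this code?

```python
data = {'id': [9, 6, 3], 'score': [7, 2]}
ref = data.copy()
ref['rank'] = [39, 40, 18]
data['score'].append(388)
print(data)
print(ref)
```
{'id': [9, 6, 3], 'score': [7, 2, 388]}
{'id': [9, 6, 3], 'score': [7, 2, 388], 'rank': [39, 40, 18]}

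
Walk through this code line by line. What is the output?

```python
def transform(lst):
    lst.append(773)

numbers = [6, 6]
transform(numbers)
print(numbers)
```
[6, 6, 773]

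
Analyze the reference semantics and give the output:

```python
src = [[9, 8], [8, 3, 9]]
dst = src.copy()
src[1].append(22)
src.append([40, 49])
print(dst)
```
[[9, 8], [8, 3, 9, 22]]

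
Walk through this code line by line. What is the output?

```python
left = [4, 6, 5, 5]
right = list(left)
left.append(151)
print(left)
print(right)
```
[4, 6, 5, 5, 151]
[4, 6, 5, 5]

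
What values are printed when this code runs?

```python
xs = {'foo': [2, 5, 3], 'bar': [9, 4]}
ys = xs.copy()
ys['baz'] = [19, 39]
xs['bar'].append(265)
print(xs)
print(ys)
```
{'foo': [2, 5, 3], 'bar': [9, 4, 265]}
{'foo': [2, 5, 3], 'bar': [9, 4, 265], 'baz': [19, 39]}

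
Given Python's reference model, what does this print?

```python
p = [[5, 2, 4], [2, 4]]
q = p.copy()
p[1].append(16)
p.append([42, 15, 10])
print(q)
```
[[5, 2, 4], [2, 4, 16]]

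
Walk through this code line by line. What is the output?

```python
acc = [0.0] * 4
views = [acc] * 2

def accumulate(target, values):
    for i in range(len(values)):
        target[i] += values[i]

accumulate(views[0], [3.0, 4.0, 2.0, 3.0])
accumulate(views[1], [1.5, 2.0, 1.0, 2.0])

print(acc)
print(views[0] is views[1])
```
[4.5, 6.0, 3.0, 5.0]
True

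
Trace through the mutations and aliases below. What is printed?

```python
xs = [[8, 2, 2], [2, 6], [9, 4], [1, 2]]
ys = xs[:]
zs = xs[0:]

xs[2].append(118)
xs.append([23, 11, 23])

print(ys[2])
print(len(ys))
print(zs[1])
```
[9, 4, 118]
4
[2, 6]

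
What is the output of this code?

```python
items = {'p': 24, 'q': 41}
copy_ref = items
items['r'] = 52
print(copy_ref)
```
{'p': 24, 'q': 41, 'r': 52}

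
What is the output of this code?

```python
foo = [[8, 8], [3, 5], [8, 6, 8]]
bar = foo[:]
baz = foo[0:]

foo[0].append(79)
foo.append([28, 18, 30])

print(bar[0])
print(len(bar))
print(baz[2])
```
[8, 8, 79]
3
[8, 6, 8]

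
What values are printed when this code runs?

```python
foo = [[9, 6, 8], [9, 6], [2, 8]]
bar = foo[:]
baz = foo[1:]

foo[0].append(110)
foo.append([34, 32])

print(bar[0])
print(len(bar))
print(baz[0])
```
[9, 6, 8, 110]
3
[9, 6]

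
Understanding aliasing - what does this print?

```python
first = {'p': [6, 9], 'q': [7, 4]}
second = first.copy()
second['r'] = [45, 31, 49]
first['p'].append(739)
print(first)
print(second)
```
{'p': [6, 9, 739], 'q': [7, 4]}
{'p': [6, 9, 739], 'q': [7, 4], 'r': [45, 31, 49]}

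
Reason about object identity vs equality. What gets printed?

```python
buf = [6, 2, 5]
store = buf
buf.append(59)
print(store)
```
[6, 2, 5, 59]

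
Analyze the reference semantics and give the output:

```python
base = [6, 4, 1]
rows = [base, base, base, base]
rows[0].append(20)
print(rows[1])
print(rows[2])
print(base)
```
[6, 4, 1, 20]
[6, 4, 1, 20]
[6, 4, 1, 20]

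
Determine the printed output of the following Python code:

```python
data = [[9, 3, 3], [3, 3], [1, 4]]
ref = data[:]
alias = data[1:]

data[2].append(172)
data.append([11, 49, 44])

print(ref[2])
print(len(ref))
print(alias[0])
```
[1, 4, 172]
3
[3, 3]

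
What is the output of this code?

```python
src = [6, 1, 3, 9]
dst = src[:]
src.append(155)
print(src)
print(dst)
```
[6, 1, 3, 9, 155]
[6, 1, 3, 9]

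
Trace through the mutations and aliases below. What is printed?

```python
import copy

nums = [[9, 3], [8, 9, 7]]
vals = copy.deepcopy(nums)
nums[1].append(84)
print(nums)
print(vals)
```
[[9, 3], [8, 9, 7, 84]]
[[9, 3], [8, 9, 7]]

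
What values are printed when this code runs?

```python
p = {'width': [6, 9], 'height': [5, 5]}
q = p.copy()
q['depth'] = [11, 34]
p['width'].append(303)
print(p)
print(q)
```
{'width': [6, 9, 303], 'height': [5, 5]}
{'width': [6, 9, 303], 'height': [5, 5], 'depth': [11, 34]}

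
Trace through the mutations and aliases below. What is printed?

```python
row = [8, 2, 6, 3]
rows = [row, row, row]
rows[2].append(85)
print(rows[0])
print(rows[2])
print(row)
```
[8, 2, 6, 3, 85]
[8, 2, 6, 3, 85]
[8, 2, 6, 3, 85]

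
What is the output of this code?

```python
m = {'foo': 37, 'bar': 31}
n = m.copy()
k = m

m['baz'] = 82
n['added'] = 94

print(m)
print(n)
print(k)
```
{'foo': 37, 'bar': 31, 'baz': 82}
{'foo': 37, 'bar': 31, 'added': 94}
{'foo': 37, 'bar': 31, 'baz': 82}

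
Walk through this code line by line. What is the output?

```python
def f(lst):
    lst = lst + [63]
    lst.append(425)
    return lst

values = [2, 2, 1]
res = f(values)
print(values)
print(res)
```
[2, 2, 1]
[2, 2, 1, 63, 425]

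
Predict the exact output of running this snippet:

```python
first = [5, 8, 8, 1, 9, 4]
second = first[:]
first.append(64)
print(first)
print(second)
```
[5, 8, 8, 1, 9, 4, 64]
[5, 8, 8, 1, 9, 4]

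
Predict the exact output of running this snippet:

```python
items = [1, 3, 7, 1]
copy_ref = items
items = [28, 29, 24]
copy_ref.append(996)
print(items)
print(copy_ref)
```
[28, 29, 24]
[1, 3, 7, 1, 996]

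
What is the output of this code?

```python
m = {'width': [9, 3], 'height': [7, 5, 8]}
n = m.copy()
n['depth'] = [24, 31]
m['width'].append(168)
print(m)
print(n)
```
{'width': [9, 3, 168], 'height': [7, 5, 8]}
{'width': [9, 3, 168], 'height': [7, 5, 8], 'depth': [24, 31]}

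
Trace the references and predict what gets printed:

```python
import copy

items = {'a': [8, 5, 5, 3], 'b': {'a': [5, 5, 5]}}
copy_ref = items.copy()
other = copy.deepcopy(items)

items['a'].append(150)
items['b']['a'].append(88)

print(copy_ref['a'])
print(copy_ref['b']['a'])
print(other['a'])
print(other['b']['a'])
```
[8, 5, 5, 3, 150]
[5, 5, 5, 88]
[8, 5, 5, 3]
[5, 5, 5]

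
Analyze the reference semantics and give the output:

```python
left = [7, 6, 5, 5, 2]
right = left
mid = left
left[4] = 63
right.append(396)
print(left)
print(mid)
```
[7, 6, 5, 5, 63, 396]
[7, 6, 5, 5, 63, 396]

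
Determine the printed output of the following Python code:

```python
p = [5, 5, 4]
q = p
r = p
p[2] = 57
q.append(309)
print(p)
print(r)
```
[5, 5, 57, 309]
[5, 5, 57, 309]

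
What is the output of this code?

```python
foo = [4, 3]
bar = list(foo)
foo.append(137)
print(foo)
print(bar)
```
[4, 3, 137]
[4, 3]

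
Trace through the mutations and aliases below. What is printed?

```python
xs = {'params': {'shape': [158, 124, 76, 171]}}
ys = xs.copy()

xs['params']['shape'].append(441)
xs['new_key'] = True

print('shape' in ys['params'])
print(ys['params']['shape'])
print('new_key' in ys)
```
True
[158, 124, 76, 171, 441]
False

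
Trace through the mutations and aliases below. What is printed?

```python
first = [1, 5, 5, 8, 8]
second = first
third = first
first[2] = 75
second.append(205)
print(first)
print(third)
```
[1, 5, 75, 8, 8, 205]
[1, 5, 75, 8, 8, 205]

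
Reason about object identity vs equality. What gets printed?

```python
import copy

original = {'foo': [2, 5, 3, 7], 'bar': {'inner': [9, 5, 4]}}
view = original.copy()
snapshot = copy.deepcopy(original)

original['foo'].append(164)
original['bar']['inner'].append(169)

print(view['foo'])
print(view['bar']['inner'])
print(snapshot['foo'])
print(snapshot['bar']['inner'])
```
[2, 5, 3, 7, 164]
[9, 5, 4, 169]
[2, 5, 3, 7]
[9, 5, 4]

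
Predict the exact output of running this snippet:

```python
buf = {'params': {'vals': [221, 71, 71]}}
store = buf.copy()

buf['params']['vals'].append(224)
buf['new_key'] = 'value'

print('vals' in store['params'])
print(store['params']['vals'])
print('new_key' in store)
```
True
[221, 71, 71, 224]
False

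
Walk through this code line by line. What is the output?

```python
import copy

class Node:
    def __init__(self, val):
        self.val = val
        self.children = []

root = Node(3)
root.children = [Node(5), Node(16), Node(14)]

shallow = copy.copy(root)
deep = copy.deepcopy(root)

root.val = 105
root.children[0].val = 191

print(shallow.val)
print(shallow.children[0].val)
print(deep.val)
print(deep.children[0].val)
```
3
191
3
5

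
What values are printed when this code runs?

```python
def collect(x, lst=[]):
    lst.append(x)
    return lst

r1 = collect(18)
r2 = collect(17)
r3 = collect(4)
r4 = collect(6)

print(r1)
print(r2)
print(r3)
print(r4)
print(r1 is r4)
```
[18, 17, 4, 6]
[18, 17, 4, 6]
[18, 17, 4, 6]
[18, 17, 4, 6]
True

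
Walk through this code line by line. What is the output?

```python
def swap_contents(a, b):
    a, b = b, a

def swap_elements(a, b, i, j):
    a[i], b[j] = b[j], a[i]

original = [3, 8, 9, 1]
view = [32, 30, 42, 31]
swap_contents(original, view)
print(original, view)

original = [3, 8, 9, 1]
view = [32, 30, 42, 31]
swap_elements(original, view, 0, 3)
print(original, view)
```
[3, 8, 9, 1] [32, 30, 42, 31]
[31, 8, 9, 1] [32, 30, 42, 3]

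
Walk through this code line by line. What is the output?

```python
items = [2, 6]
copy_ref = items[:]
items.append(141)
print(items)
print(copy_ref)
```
[2, 6, 141]
[2, 6]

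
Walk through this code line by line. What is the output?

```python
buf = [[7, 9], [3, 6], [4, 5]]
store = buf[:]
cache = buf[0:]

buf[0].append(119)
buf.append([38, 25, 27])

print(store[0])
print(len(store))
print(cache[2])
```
[7, 9, 119]
3
[4, 5]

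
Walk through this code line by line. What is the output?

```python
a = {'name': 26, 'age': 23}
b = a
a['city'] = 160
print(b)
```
{'name': 26, 'age': 23, 'city': 160}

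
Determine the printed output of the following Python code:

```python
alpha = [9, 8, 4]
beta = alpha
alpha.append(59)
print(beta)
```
[9, 8, 4, 59]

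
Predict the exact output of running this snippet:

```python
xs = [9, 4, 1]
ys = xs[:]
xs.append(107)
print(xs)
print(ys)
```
[9, 4, 1, 107]
[9, 4, 1]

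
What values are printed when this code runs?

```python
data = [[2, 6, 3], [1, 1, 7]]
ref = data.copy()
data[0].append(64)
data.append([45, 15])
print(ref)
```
[[2, 6, 3, 64], [1, 1, 7]]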